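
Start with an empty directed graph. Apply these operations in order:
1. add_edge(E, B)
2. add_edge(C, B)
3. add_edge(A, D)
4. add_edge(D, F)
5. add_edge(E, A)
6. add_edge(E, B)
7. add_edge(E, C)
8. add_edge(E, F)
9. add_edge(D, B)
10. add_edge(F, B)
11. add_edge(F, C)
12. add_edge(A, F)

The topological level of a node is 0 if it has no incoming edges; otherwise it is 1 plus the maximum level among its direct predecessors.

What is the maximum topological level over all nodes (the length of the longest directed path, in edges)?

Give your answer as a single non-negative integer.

Op 1: add_edge(E, B). Edges now: 1
Op 2: add_edge(C, B). Edges now: 2
Op 3: add_edge(A, D). Edges now: 3
Op 4: add_edge(D, F). Edges now: 4
Op 5: add_edge(E, A). Edges now: 5
Op 6: add_edge(E, B) (duplicate, no change). Edges now: 5
Op 7: add_edge(E, C). Edges now: 6
Op 8: add_edge(E, F). Edges now: 7
Op 9: add_edge(D, B). Edges now: 8
Op 10: add_edge(F, B). Edges now: 9
Op 11: add_edge(F, C). Edges now: 10
Op 12: add_edge(A, F). Edges now: 11
Compute levels (Kahn BFS):
  sources (in-degree 0): E
  process E: level=0
    E->A: in-degree(A)=0, level(A)=1, enqueue
    E->B: in-degree(B)=3, level(B)>=1
    E->C: in-degree(C)=1, level(C)>=1
    E->F: in-degree(F)=2, level(F)>=1
  process A: level=1
    A->D: in-degree(D)=0, level(D)=2, enqueue
    A->F: in-degree(F)=1, level(F)>=2
  process D: level=2
    D->B: in-degree(B)=2, level(B)>=3
    D->F: in-degree(F)=0, level(F)=3, enqueue
  process F: level=3
    F->B: in-degree(B)=1, level(B)>=4
    F->C: in-degree(C)=0, level(C)=4, enqueue
  process C: level=4
    C->B: in-degree(B)=0, level(B)=5, enqueue
  process B: level=5
All levels: A:1, B:5, C:4, D:2, E:0, F:3
max level = 5

Answer: 5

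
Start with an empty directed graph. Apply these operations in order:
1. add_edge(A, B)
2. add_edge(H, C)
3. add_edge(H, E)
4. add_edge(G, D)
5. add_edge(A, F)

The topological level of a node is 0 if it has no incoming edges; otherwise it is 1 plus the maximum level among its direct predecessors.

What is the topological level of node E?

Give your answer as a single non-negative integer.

Answer: 1

Derivation:
Op 1: add_edge(A, B). Edges now: 1
Op 2: add_edge(H, C). Edges now: 2
Op 3: add_edge(H, E). Edges now: 3
Op 4: add_edge(G, D). Edges now: 4
Op 5: add_edge(A, F). Edges now: 5
Compute levels (Kahn BFS):
  sources (in-degree 0): A, G, H
  process A: level=0
    A->B: in-degree(B)=0, level(B)=1, enqueue
    A->F: in-degree(F)=0, level(F)=1, enqueue
  process G: level=0
    G->D: in-degree(D)=0, level(D)=1, enqueue
  process H: level=0
    H->C: in-degree(C)=0, level(C)=1, enqueue
    H->E: in-degree(E)=0, level(E)=1, enqueue
  process B: level=1
  process F: level=1
  process D: level=1
  process C: level=1
  process E: level=1
All levels: A:0, B:1, C:1, D:1, E:1, F:1, G:0, H:0
level(E) = 1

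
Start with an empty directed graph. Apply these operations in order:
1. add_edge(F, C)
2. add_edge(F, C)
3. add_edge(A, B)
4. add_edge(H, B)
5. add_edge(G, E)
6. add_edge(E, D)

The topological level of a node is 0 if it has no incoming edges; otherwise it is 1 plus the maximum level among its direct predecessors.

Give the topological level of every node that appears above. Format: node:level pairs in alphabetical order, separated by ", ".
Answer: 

Answer: A:0, B:1, C:1, D:2, E:1, F:0, G:0, H:0

Derivation:
Op 1: add_edge(F, C). Edges now: 1
Op 2: add_edge(F, C) (duplicate, no change). Edges now: 1
Op 3: add_edge(A, B). Edges now: 2
Op 4: add_edge(H, B). Edges now: 3
Op 5: add_edge(G, E). Edges now: 4
Op 6: add_edge(E, D). Edges now: 5
Compute levels (Kahn BFS):
  sources (in-degree 0): A, F, G, H
  process A: level=0
    A->B: in-degree(B)=1, level(B)>=1
  process F: level=0
    F->C: in-degree(C)=0, level(C)=1, enqueue
  process G: level=0
    G->E: in-degree(E)=0, level(E)=1, enqueue
  process H: level=0
    H->B: in-degree(B)=0, level(B)=1, enqueue
  process C: level=1
  process E: level=1
    E->D: in-degree(D)=0, level(D)=2, enqueue
  process B: level=1
  process D: level=2
All levels: A:0, B:1, C:1, D:2, E:1, F:0, G:0, H:0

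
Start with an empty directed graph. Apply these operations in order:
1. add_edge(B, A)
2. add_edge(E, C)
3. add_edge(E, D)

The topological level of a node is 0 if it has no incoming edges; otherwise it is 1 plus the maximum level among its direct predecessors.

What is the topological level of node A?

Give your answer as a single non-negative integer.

Op 1: add_edge(B, A). Edges now: 1
Op 2: add_edge(E, C). Edges now: 2
Op 3: add_edge(E, D). Edges now: 3
Compute levels (Kahn BFS):
  sources (in-degree 0): B, E
  process B: level=0
    B->A: in-degree(A)=0, level(A)=1, enqueue
  process E: level=0
    E->C: in-degree(C)=0, level(C)=1, enqueue
    E->D: in-degree(D)=0, level(D)=1, enqueue
  process A: level=1
  process C: level=1
  process D: level=1
All levels: A:1, B:0, C:1, D:1, E:0
level(A) = 1

Answer: 1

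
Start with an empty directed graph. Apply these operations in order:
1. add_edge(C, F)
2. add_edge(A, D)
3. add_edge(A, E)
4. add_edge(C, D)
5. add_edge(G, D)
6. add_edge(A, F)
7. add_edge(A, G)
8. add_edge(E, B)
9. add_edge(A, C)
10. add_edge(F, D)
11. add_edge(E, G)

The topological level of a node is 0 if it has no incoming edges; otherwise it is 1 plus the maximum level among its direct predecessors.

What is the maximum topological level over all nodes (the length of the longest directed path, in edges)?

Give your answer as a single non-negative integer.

Op 1: add_edge(C, F). Edges now: 1
Op 2: add_edge(A, D). Edges now: 2
Op 3: add_edge(A, E). Edges now: 3
Op 4: add_edge(C, D). Edges now: 4
Op 5: add_edge(G, D). Edges now: 5
Op 6: add_edge(A, F). Edges now: 6
Op 7: add_edge(A, G). Edges now: 7
Op 8: add_edge(E, B). Edges now: 8
Op 9: add_edge(A, C). Edges now: 9
Op 10: add_edge(F, D). Edges now: 10
Op 11: add_edge(E, G). Edges now: 11
Compute levels (Kahn BFS):
  sources (in-degree 0): A
  process A: level=0
    A->C: in-degree(C)=0, level(C)=1, enqueue
    A->D: in-degree(D)=3, level(D)>=1
    A->E: in-degree(E)=0, level(E)=1, enqueue
    A->F: in-degree(F)=1, level(F)>=1
    A->G: in-degree(G)=1, level(G)>=1
  process C: level=1
    C->D: in-degree(D)=2, level(D)>=2
    C->F: in-degree(F)=0, level(F)=2, enqueue
  process E: level=1
    E->B: in-degree(B)=0, level(B)=2, enqueue
    E->G: in-degree(G)=0, level(G)=2, enqueue
  process F: level=2
    F->D: in-degree(D)=1, level(D)>=3
  process B: level=2
  process G: level=2
    G->D: in-degree(D)=0, level(D)=3, enqueue
  process D: level=3
All levels: A:0, B:2, C:1, D:3, E:1, F:2, G:2
max level = 3

Answer: 3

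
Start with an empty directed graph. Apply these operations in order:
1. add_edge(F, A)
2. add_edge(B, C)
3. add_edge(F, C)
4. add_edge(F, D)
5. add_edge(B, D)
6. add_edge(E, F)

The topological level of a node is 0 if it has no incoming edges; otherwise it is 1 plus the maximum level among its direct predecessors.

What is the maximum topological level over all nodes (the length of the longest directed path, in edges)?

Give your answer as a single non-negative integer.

Answer: 2

Derivation:
Op 1: add_edge(F, A). Edges now: 1
Op 2: add_edge(B, C). Edges now: 2
Op 3: add_edge(F, C). Edges now: 3
Op 4: add_edge(F, D). Edges now: 4
Op 5: add_edge(B, D). Edges now: 5
Op 6: add_edge(E, F). Edges now: 6
Compute levels (Kahn BFS):
  sources (in-degree 0): B, E
  process B: level=0
    B->C: in-degree(C)=1, level(C)>=1
    B->D: in-degree(D)=1, level(D)>=1
  process E: level=0
    E->F: in-degree(F)=0, level(F)=1, enqueue
  process F: level=1
    F->A: in-degree(A)=0, level(A)=2, enqueue
    F->C: in-degree(C)=0, level(C)=2, enqueue
    F->D: in-degree(D)=0, level(D)=2, enqueue
  process A: level=2
  process C: level=2
  process D: level=2
All levels: A:2, B:0, C:2, D:2, E:0, F:1
max level = 2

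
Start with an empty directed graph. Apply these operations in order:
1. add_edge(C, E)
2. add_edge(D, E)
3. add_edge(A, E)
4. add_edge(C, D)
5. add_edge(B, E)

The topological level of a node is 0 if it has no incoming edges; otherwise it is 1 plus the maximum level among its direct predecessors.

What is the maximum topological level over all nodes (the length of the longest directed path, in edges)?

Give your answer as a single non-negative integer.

Answer: 2

Derivation:
Op 1: add_edge(C, E). Edges now: 1
Op 2: add_edge(D, E). Edges now: 2
Op 3: add_edge(A, E). Edges now: 3
Op 4: add_edge(C, D). Edges now: 4
Op 5: add_edge(B, E). Edges now: 5
Compute levels (Kahn BFS):
  sources (in-degree 0): A, B, C
  process A: level=0
    A->E: in-degree(E)=3, level(E)>=1
  process B: level=0
    B->E: in-degree(E)=2, level(E)>=1
  process C: level=0
    C->D: in-degree(D)=0, level(D)=1, enqueue
    C->E: in-degree(E)=1, level(E)>=1
  process D: level=1
    D->E: in-degree(E)=0, level(E)=2, enqueue
  process E: level=2
All levels: A:0, B:0, C:0, D:1, E:2
max level = 2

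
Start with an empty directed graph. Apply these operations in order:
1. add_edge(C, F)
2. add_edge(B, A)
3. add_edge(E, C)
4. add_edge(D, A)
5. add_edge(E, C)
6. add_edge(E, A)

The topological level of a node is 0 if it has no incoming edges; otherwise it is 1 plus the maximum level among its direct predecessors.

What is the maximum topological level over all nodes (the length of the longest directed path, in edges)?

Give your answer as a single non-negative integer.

Answer: 2

Derivation:
Op 1: add_edge(C, F). Edges now: 1
Op 2: add_edge(B, A). Edges now: 2
Op 3: add_edge(E, C). Edges now: 3
Op 4: add_edge(D, A). Edges now: 4
Op 5: add_edge(E, C) (duplicate, no change). Edges now: 4
Op 6: add_edge(E, A). Edges now: 5
Compute levels (Kahn BFS):
  sources (in-degree 0): B, D, E
  process B: level=0
    B->A: in-degree(A)=2, level(A)>=1
  process D: level=0
    D->A: in-degree(A)=1, level(A)>=1
  process E: level=0
    E->A: in-degree(A)=0, level(A)=1, enqueue
    E->C: in-degree(C)=0, level(C)=1, enqueue
  process A: level=1
  process C: level=1
    C->F: in-degree(F)=0, level(F)=2, enqueue
  process F: level=2
All levels: A:1, B:0, C:1, D:0, E:0, F:2
max level = 2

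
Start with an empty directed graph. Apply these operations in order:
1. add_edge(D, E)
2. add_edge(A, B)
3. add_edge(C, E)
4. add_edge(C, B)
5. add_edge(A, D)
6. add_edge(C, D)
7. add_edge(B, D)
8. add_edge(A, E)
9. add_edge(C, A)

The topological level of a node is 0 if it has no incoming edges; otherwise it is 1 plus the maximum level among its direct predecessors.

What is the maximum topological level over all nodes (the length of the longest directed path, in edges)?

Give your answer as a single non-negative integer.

Answer: 4

Derivation:
Op 1: add_edge(D, E). Edges now: 1
Op 2: add_edge(A, B). Edges now: 2
Op 3: add_edge(C, E). Edges now: 3
Op 4: add_edge(C, B). Edges now: 4
Op 5: add_edge(A, D). Edges now: 5
Op 6: add_edge(C, D). Edges now: 6
Op 7: add_edge(B, D). Edges now: 7
Op 8: add_edge(A, E). Edges now: 8
Op 9: add_edge(C, A). Edges now: 9
Compute levels (Kahn BFS):
  sources (in-degree 0): C
  process C: level=0
    C->A: in-degree(A)=0, level(A)=1, enqueue
    C->B: in-degree(B)=1, level(B)>=1
    C->D: in-degree(D)=2, level(D)>=1
    C->E: in-degree(E)=2, level(E)>=1
  process A: level=1
    A->B: in-degree(B)=0, level(B)=2, enqueue
    A->D: in-degree(D)=1, level(D)>=2
    A->E: in-degree(E)=1, level(E)>=2
  process B: level=2
    B->D: in-degree(D)=0, level(D)=3, enqueue
  process D: level=3
    D->E: in-degree(E)=0, level(E)=4, enqueue
  process E: level=4
All levels: A:1, B:2, C:0, D:3, E:4
max level = 4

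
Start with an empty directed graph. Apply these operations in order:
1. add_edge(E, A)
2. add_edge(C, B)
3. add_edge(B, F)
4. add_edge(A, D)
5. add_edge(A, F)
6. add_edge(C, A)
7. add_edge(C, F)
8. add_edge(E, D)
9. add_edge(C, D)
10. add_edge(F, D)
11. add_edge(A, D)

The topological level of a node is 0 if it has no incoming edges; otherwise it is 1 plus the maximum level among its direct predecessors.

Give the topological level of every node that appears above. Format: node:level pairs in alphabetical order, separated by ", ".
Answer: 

Op 1: add_edge(E, A). Edges now: 1
Op 2: add_edge(C, B). Edges now: 2
Op 3: add_edge(B, F). Edges now: 3
Op 4: add_edge(A, D). Edges now: 4
Op 5: add_edge(A, F). Edges now: 5
Op 6: add_edge(C, A). Edges now: 6
Op 7: add_edge(C, F). Edges now: 7
Op 8: add_edge(E, D). Edges now: 8
Op 9: add_edge(C, D). Edges now: 9
Op 10: add_edge(F, D). Edges now: 10
Op 11: add_edge(A, D) (duplicate, no change). Edges now: 10
Compute levels (Kahn BFS):
  sources (in-degree 0): C, E
  process C: level=0
    C->A: in-degree(A)=1, level(A)>=1
    C->B: in-degree(B)=0, level(B)=1, enqueue
    C->D: in-degree(D)=3, level(D)>=1
    C->F: in-degree(F)=2, level(F)>=1
  process E: level=0
    E->A: in-degree(A)=0, level(A)=1, enqueue
    E->D: in-degree(D)=2, level(D)>=1
  process B: level=1
    B->F: in-degree(F)=1, level(F)>=2
  process A: level=1
    A->D: in-degree(D)=1, level(D)>=2
    A->F: in-degree(F)=0, level(F)=2, enqueue
  process F: level=2
    F->D: in-degree(D)=0, level(D)=3, enqueue
  process D: level=3
All levels: A:1, B:1, C:0, D:3, E:0, F:2

Answer: A:1, B:1, C:0, D:3, E:0, F:2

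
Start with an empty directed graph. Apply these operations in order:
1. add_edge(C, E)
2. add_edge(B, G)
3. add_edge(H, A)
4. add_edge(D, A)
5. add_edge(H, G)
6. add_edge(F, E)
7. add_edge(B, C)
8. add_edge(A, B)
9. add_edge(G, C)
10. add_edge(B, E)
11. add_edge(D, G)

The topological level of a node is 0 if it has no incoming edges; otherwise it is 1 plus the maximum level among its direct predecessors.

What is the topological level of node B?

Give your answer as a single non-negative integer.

Op 1: add_edge(C, E). Edges now: 1
Op 2: add_edge(B, G). Edges now: 2
Op 3: add_edge(H, A). Edges now: 3
Op 4: add_edge(D, A). Edges now: 4
Op 5: add_edge(H, G). Edges now: 5
Op 6: add_edge(F, E). Edges now: 6
Op 7: add_edge(B, C). Edges now: 7
Op 8: add_edge(A, B). Edges now: 8
Op 9: add_edge(G, C). Edges now: 9
Op 10: add_edge(B, E). Edges now: 10
Op 11: add_edge(D, G). Edges now: 11
Compute levels (Kahn BFS):
  sources (in-degree 0): D, F, H
  process D: level=0
    D->A: in-degree(A)=1, level(A)>=1
    D->G: in-degree(G)=2, level(G)>=1
  process F: level=0
    F->E: in-degree(E)=2, level(E)>=1
  process H: level=0
    H->A: in-degree(A)=0, level(A)=1, enqueue
    H->G: in-degree(G)=1, level(G)>=1
  process A: level=1
    A->B: in-degree(B)=0, level(B)=2, enqueue
  process B: level=2
    B->C: in-degree(C)=1, level(C)>=3
    B->E: in-degree(E)=1, level(E)>=3
    B->G: in-degree(G)=0, level(G)=3, enqueue
  process G: level=3
    G->C: in-degree(C)=0, level(C)=4, enqueue
  process C: level=4
    C->E: in-degree(E)=0, level(E)=5, enqueue
  process E: level=5
All levels: A:1, B:2, C:4, D:0, E:5, F:0, G:3, H:0
level(B) = 2

Answer: 2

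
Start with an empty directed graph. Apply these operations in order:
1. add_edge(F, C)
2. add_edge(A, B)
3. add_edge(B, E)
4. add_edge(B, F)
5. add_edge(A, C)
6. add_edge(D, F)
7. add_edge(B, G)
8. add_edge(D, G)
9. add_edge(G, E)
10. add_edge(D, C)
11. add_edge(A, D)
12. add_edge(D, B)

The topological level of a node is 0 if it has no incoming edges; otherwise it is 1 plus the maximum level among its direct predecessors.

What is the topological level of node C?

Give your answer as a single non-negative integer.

Answer: 4

Derivation:
Op 1: add_edge(F, C). Edges now: 1
Op 2: add_edge(A, B). Edges now: 2
Op 3: add_edge(B, E). Edges now: 3
Op 4: add_edge(B, F). Edges now: 4
Op 5: add_edge(A, C). Edges now: 5
Op 6: add_edge(D, F). Edges now: 6
Op 7: add_edge(B, G). Edges now: 7
Op 8: add_edge(D, G). Edges now: 8
Op 9: add_edge(G, E). Edges now: 9
Op 10: add_edge(D, C). Edges now: 10
Op 11: add_edge(A, D). Edges now: 11
Op 12: add_edge(D, B). Edges now: 12
Compute levels (Kahn BFS):
  sources (in-degree 0): A
  process A: level=0
    A->B: in-degree(B)=1, level(B)>=1
    A->C: in-degree(C)=2, level(C)>=1
    A->D: in-degree(D)=0, level(D)=1, enqueue
  process D: level=1
    D->B: in-degree(B)=0, level(B)=2, enqueue
    D->C: in-degree(C)=1, level(C)>=2
    D->F: in-degree(F)=1, level(F)>=2
    D->G: in-degree(G)=1, level(G)>=2
  process B: level=2
    B->E: in-degree(E)=1, level(E)>=3
    B->F: in-degree(F)=0, level(F)=3, enqueue
    B->G: in-degree(G)=0, level(G)=3, enqueue
  process F: level=3
    F->C: in-degree(C)=0, level(C)=4, enqueue
  process G: level=3
    G->E: in-degree(E)=0, level(E)=4, enqueue
  process C: level=4
  process E: level=4
All levels: A:0, B:2, C:4, D:1, E:4, F:3, G:3
level(C) = 4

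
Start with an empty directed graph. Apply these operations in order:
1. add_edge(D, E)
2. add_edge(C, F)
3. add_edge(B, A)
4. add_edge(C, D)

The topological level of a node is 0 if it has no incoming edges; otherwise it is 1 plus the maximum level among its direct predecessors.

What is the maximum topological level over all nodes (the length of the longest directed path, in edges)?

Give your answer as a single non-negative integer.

Op 1: add_edge(D, E). Edges now: 1
Op 2: add_edge(C, F). Edges now: 2
Op 3: add_edge(B, A). Edges now: 3
Op 4: add_edge(C, D). Edges now: 4
Compute levels (Kahn BFS):
  sources (in-degree 0): B, C
  process B: level=0
    B->A: in-degree(A)=0, level(A)=1, enqueue
  process C: level=0
    C->D: in-degree(D)=0, level(D)=1, enqueue
    C->F: in-degree(F)=0, level(F)=1, enqueue
  process A: level=1
  process D: level=1
    D->E: in-degree(E)=0, level(E)=2, enqueue
  process F: level=1
  process E: level=2
All levels: A:1, B:0, C:0, D:1, E:2, F:1
max level = 2

Answer: 2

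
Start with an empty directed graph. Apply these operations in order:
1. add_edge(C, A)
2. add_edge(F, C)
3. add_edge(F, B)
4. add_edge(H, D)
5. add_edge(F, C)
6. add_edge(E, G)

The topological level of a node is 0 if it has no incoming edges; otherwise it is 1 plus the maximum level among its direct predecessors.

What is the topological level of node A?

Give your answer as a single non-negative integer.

Op 1: add_edge(C, A). Edges now: 1
Op 2: add_edge(F, C). Edges now: 2
Op 3: add_edge(F, B). Edges now: 3
Op 4: add_edge(H, D). Edges now: 4
Op 5: add_edge(F, C) (duplicate, no change). Edges now: 4
Op 6: add_edge(E, G). Edges now: 5
Compute levels (Kahn BFS):
  sources (in-degree 0): E, F, H
  process E: level=0
    E->G: in-degree(G)=0, level(G)=1, enqueue
  process F: level=0
    F->B: in-degree(B)=0, level(B)=1, enqueue
    F->C: in-degree(C)=0, level(C)=1, enqueue
  process H: level=0
    H->D: in-degree(D)=0, level(D)=1, enqueue
  process G: level=1
  process B: level=1
  process C: level=1
    C->A: in-degree(A)=0, level(A)=2, enqueue
  process D: level=1
  process A: level=2
All levels: A:2, B:1, C:1, D:1, E:0, F:0, G:1, H:0
level(A) = 2

Answer: 2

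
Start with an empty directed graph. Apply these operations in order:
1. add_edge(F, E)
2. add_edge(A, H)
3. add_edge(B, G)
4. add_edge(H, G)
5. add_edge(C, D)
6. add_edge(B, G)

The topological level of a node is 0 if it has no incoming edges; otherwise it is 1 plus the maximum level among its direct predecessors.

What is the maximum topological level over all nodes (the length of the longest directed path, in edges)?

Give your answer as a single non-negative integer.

Op 1: add_edge(F, E). Edges now: 1
Op 2: add_edge(A, H). Edges now: 2
Op 3: add_edge(B, G). Edges now: 3
Op 4: add_edge(H, G). Edges now: 4
Op 5: add_edge(C, D). Edges now: 5
Op 6: add_edge(B, G) (duplicate, no change). Edges now: 5
Compute levels (Kahn BFS):
  sources (in-degree 0): A, B, C, F
  process A: level=0
    A->H: in-degree(H)=0, level(H)=1, enqueue
  process B: level=0
    B->G: in-degree(G)=1, level(G)>=1
  process C: level=0
    C->D: in-degree(D)=0, level(D)=1, enqueue
  process F: level=0
    F->E: in-degree(E)=0, level(E)=1, enqueue
  process H: level=1
    H->G: in-degree(G)=0, level(G)=2, enqueue
  process D: level=1
  process E: level=1
  process G: level=2
All levels: A:0, B:0, C:0, D:1, E:1, F:0, G:2, H:1
max level = 2

Answer: 2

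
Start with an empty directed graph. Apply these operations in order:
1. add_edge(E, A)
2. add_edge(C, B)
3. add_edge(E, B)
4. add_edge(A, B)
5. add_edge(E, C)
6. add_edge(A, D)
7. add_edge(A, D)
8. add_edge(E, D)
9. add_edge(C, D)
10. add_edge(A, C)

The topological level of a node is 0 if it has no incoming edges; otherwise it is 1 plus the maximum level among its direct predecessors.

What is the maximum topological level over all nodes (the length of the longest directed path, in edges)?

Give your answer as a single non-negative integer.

Op 1: add_edge(E, A). Edges now: 1
Op 2: add_edge(C, B). Edges now: 2
Op 3: add_edge(E, B). Edges now: 3
Op 4: add_edge(A, B). Edges now: 4
Op 5: add_edge(E, C). Edges now: 5
Op 6: add_edge(A, D). Edges now: 6
Op 7: add_edge(A, D) (duplicate, no change). Edges now: 6
Op 8: add_edge(E, D). Edges now: 7
Op 9: add_edge(C, D). Edges now: 8
Op 10: add_edge(A, C). Edges now: 9
Compute levels (Kahn BFS):
  sources (in-degree 0): E
  process E: level=0
    E->A: in-degree(A)=0, level(A)=1, enqueue
    E->B: in-degree(B)=2, level(B)>=1
    E->C: in-degree(C)=1, level(C)>=1
    E->D: in-degree(D)=2, level(D)>=1
  process A: level=1
    A->B: in-degree(B)=1, level(B)>=2
    A->C: in-degree(C)=0, level(C)=2, enqueue
    A->D: in-degree(D)=1, level(D)>=2
  process C: level=2
    C->B: in-degree(B)=0, level(B)=3, enqueue
    C->D: in-degree(D)=0, level(D)=3, enqueue
  process B: level=3
  process D: level=3
All levels: A:1, B:3, C:2, D:3, E:0
max level = 3

Answer: 3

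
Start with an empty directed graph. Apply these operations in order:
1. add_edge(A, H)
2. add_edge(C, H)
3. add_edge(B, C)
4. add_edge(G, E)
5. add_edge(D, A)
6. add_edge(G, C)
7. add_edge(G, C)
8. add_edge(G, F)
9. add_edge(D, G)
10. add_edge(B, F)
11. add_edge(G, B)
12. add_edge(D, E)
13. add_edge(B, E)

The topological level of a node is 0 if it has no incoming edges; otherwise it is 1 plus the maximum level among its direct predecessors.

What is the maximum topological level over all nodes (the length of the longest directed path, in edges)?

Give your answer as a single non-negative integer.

Op 1: add_edge(A, H). Edges now: 1
Op 2: add_edge(C, H). Edges now: 2
Op 3: add_edge(B, C). Edges now: 3
Op 4: add_edge(G, E). Edges now: 4
Op 5: add_edge(D, A). Edges now: 5
Op 6: add_edge(G, C). Edges now: 6
Op 7: add_edge(G, C) (duplicate, no change). Edges now: 6
Op 8: add_edge(G, F). Edges now: 7
Op 9: add_edge(D, G). Edges now: 8
Op 10: add_edge(B, F). Edges now: 9
Op 11: add_edge(G, B). Edges now: 10
Op 12: add_edge(D, E). Edges now: 11
Op 13: add_edge(B, E). Edges now: 12
Compute levels (Kahn BFS):
  sources (in-degree 0): D
  process D: level=0
    D->A: in-degree(A)=0, level(A)=1, enqueue
    D->E: in-degree(E)=2, level(E)>=1
    D->G: in-degree(G)=0, level(G)=1, enqueue
  process A: level=1
    A->H: in-degree(H)=1, level(H)>=2
  process G: level=1
    G->B: in-degree(B)=0, level(B)=2, enqueue
    G->C: in-degree(C)=1, level(C)>=2
    G->E: in-degree(E)=1, level(E)>=2
    G->F: in-degree(F)=1, level(F)>=2
  process B: level=2
    B->C: in-degree(C)=0, level(C)=3, enqueue
    B->E: in-degree(E)=0, level(E)=3, enqueue
    B->F: in-degree(F)=0, level(F)=3, enqueue
  process C: level=3
    C->H: in-degree(H)=0, level(H)=4, enqueue
  process E: level=3
  process F: level=3
  process H: level=4
All levels: A:1, B:2, C:3, D:0, E:3, F:3, G:1, H:4
max level = 4

Answer: 4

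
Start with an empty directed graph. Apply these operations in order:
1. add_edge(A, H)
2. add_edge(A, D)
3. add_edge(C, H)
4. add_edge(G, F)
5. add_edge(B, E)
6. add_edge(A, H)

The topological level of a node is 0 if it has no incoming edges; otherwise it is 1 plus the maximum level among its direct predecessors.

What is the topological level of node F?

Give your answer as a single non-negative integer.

Answer: 1

Derivation:
Op 1: add_edge(A, H). Edges now: 1
Op 2: add_edge(A, D). Edges now: 2
Op 3: add_edge(C, H). Edges now: 3
Op 4: add_edge(G, F). Edges now: 4
Op 5: add_edge(B, E). Edges now: 5
Op 6: add_edge(A, H) (duplicate, no change). Edges now: 5
Compute levels (Kahn BFS):
  sources (in-degree 0): A, B, C, G
  process A: level=0
    A->D: in-degree(D)=0, level(D)=1, enqueue
    A->H: in-degree(H)=1, level(H)>=1
  process B: level=0
    B->E: in-degree(E)=0, level(E)=1, enqueue
  process C: level=0
    C->H: in-degree(H)=0, level(H)=1, enqueue
  process G: level=0
    G->F: in-degree(F)=0, level(F)=1, enqueue
  process D: level=1
  process E: level=1
  process H: level=1
  process F: level=1
All levels: A:0, B:0, C:0, D:1, E:1, F:1, G:0, H:1
level(F) = 1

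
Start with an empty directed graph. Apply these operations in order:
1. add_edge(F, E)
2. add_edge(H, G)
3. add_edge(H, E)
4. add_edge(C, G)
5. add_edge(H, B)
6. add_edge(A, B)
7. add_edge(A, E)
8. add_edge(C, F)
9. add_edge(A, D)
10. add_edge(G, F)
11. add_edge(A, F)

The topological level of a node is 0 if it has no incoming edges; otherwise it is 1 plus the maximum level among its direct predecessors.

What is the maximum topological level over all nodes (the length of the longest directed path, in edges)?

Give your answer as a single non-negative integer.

Op 1: add_edge(F, E). Edges now: 1
Op 2: add_edge(H, G). Edges now: 2
Op 3: add_edge(H, E). Edges now: 3
Op 4: add_edge(C, G). Edges now: 4
Op 5: add_edge(H, B). Edges now: 5
Op 6: add_edge(A, B). Edges now: 6
Op 7: add_edge(A, E). Edges now: 7
Op 8: add_edge(C, F). Edges now: 8
Op 9: add_edge(A, D). Edges now: 9
Op 10: add_edge(G, F). Edges now: 10
Op 11: add_edge(A, F). Edges now: 11
Compute levels (Kahn BFS):
  sources (in-degree 0): A, C, H
  process A: level=0
    A->B: in-degree(B)=1, level(B)>=1
    A->D: in-degree(D)=0, level(D)=1, enqueue
    A->E: in-degree(E)=2, level(E)>=1
    A->F: in-degree(F)=2, level(F)>=1
  process C: level=0
    C->F: in-degree(F)=1, level(F)>=1
    C->G: in-degree(G)=1, level(G)>=1
  process H: level=0
    H->B: in-degree(B)=0, level(B)=1, enqueue
    H->E: in-degree(E)=1, level(E)>=1
    H->G: in-degree(G)=0, level(G)=1, enqueue
  process D: level=1
  process B: level=1
  process G: level=1
    G->F: in-degree(F)=0, level(F)=2, enqueue
  process F: level=2
    F->E: in-degree(E)=0, level(E)=3, enqueue
  process E: level=3
All levels: A:0, B:1, C:0, D:1, E:3, F:2, G:1, H:0
max level = 3

Answer: 3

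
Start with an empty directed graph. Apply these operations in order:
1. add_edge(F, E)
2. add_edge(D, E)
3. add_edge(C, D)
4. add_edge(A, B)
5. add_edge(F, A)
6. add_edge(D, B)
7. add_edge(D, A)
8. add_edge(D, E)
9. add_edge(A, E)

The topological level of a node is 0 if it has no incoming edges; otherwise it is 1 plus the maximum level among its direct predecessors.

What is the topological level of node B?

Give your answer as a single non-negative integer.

Answer: 3

Derivation:
Op 1: add_edge(F, E). Edges now: 1
Op 2: add_edge(D, E). Edges now: 2
Op 3: add_edge(C, D). Edges now: 3
Op 4: add_edge(A, B). Edges now: 4
Op 5: add_edge(F, A). Edges now: 5
Op 6: add_edge(D, B). Edges now: 6
Op 7: add_edge(D, A). Edges now: 7
Op 8: add_edge(D, E) (duplicate, no change). Edges now: 7
Op 9: add_edge(A, E). Edges now: 8
Compute levels (Kahn BFS):
  sources (in-degree 0): C, F
  process C: level=0
    C->D: in-degree(D)=0, level(D)=1, enqueue
  process F: level=0
    F->A: in-degree(A)=1, level(A)>=1
    F->E: in-degree(E)=2, level(E)>=1
  process D: level=1
    D->A: in-degree(A)=0, level(A)=2, enqueue
    D->B: in-degree(B)=1, level(B)>=2
    D->E: in-degree(E)=1, level(E)>=2
  process A: level=2
    A->B: in-degree(B)=0, level(B)=3, enqueue
    A->E: in-degree(E)=0, level(E)=3, enqueue
  process B: level=3
  process E: level=3
All levels: A:2, B:3, C:0, D:1, E:3, F:0
level(B) = 3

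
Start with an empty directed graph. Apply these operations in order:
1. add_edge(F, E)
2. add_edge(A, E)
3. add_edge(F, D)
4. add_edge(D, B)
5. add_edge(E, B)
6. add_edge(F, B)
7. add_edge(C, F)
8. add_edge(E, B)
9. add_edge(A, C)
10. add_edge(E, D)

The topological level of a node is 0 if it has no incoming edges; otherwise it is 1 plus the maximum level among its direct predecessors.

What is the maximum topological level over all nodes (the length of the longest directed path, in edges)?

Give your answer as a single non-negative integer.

Answer: 5

Derivation:
Op 1: add_edge(F, E). Edges now: 1
Op 2: add_edge(A, E). Edges now: 2
Op 3: add_edge(F, D). Edges now: 3
Op 4: add_edge(D, B). Edges now: 4
Op 5: add_edge(E, B). Edges now: 5
Op 6: add_edge(F, B). Edges now: 6
Op 7: add_edge(C, F). Edges now: 7
Op 8: add_edge(E, B) (duplicate, no change). Edges now: 7
Op 9: add_edge(A, C). Edges now: 8
Op 10: add_edge(E, D). Edges now: 9
Compute levels (Kahn BFS):
  sources (in-degree 0): A
  process A: level=0
    A->C: in-degree(C)=0, level(C)=1, enqueue
    A->E: in-degree(E)=1, level(E)>=1
  process C: level=1
    C->F: in-degree(F)=0, level(F)=2, enqueue
  process F: level=2
    F->B: in-degree(B)=2, level(B)>=3
    F->D: in-degree(D)=1, level(D)>=3
    F->E: in-degree(E)=0, level(E)=3, enqueue
  process E: level=3
    E->B: in-degree(B)=1, level(B)>=4
    E->D: in-degree(D)=0, level(D)=4, enqueue
  process D: level=4
    D->B: in-degree(B)=0, level(B)=5, enqueue
  process B: level=5
All levels: A:0, B:5, C:1, D:4, E:3, F:2
max level = 5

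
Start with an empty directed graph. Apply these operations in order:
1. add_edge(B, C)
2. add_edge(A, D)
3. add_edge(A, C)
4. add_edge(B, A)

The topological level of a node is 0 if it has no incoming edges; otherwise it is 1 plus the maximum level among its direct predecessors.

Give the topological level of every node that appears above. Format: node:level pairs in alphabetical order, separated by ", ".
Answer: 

Answer: A:1, B:0, C:2, D:2

Derivation:
Op 1: add_edge(B, C). Edges now: 1
Op 2: add_edge(A, D). Edges now: 2
Op 3: add_edge(A, C). Edges now: 3
Op 4: add_edge(B, A). Edges now: 4
Compute levels (Kahn BFS):
  sources (in-degree 0): B
  process B: level=0
    B->A: in-degree(A)=0, level(A)=1, enqueue
    B->C: in-degree(C)=1, level(C)>=1
  process A: level=1
    A->C: in-degree(C)=0, level(C)=2, enqueue
    A->D: in-degree(D)=0, level(D)=2, enqueue
  process C: level=2
  process D: level=2
All levels: A:1, B:0, C:2, D:2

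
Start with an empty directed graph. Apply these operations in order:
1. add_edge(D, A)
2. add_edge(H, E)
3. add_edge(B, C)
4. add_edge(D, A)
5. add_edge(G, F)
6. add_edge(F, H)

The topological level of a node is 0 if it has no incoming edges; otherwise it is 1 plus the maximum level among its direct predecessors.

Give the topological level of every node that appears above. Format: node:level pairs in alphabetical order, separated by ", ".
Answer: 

Op 1: add_edge(D, A). Edges now: 1
Op 2: add_edge(H, E). Edges now: 2
Op 3: add_edge(B, C). Edges now: 3
Op 4: add_edge(D, A) (duplicate, no change). Edges now: 3
Op 5: add_edge(G, F). Edges now: 4
Op 6: add_edge(F, H). Edges now: 5
Compute levels (Kahn BFS):
  sources (in-degree 0): B, D, G
  process B: level=0
    B->C: in-degree(C)=0, level(C)=1, enqueue
  process D: level=0
    D->A: in-degree(A)=0, level(A)=1, enqueue
  process G: level=0
    G->F: in-degree(F)=0, level(F)=1, enqueue
  process C: level=1
  process A: level=1
  process F: level=1
    F->H: in-degree(H)=0, level(H)=2, enqueue
  process H: level=2
    H->E: in-degree(E)=0, level(E)=3, enqueue
  process E: level=3
All levels: A:1, B:0, C:1, D:0, E:3, F:1, G:0, H:2

Answer: A:1, B:0, C:1, D:0, E:3, F:1, G:0, H:2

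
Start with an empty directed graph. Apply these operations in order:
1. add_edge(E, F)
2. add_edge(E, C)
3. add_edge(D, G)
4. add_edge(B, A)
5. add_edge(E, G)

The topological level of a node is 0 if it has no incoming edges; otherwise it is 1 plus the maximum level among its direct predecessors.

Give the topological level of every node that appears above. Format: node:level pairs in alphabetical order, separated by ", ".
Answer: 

Answer: A:1, B:0, C:1, D:0, E:0, F:1, G:1

Derivation:
Op 1: add_edge(E, F). Edges now: 1
Op 2: add_edge(E, C). Edges now: 2
Op 3: add_edge(D, G). Edges now: 3
Op 4: add_edge(B, A). Edges now: 4
Op 5: add_edge(E, G). Edges now: 5
Compute levels (Kahn BFS):
  sources (in-degree 0): B, D, E
  process B: level=0
    B->A: in-degree(A)=0, level(A)=1, enqueue
  process D: level=0
    D->G: in-degree(G)=1, level(G)>=1
  process E: level=0
    E->C: in-degree(C)=0, level(C)=1, enqueue
    E->F: in-degree(F)=0, level(F)=1, enqueue
    E->G: in-degree(G)=0, level(G)=1, enqueue
  process A: level=1
  process C: level=1
  process F: level=1
  process G: level=1
All levels: A:1, B:0, C:1, D:0, E:0, F:1, G:1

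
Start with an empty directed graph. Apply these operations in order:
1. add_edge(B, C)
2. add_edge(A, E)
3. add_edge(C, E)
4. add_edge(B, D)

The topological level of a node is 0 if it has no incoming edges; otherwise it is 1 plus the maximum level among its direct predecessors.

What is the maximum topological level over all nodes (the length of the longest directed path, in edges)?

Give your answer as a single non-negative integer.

Answer: 2

Derivation:
Op 1: add_edge(B, C). Edges now: 1
Op 2: add_edge(A, E). Edges now: 2
Op 3: add_edge(C, E). Edges now: 3
Op 4: add_edge(B, D). Edges now: 4
Compute levels (Kahn BFS):
  sources (in-degree 0): A, B
  process A: level=0
    A->E: in-degree(E)=1, level(E)>=1
  process B: level=0
    B->C: in-degree(C)=0, level(C)=1, enqueue
    B->D: in-degree(D)=0, level(D)=1, enqueue
  process C: level=1
    C->E: in-degree(E)=0, level(E)=2, enqueue
  process D: level=1
  process E: level=2
All levels: A:0, B:0, C:1, D:1, E:2
max level = 2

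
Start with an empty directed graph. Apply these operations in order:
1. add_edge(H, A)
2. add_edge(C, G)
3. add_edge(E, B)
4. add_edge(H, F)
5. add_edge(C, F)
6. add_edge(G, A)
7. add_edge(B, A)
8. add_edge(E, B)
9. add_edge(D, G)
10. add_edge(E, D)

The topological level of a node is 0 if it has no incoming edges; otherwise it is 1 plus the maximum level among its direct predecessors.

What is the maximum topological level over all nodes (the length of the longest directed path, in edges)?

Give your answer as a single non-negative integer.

Answer: 3

Derivation:
Op 1: add_edge(H, A). Edges now: 1
Op 2: add_edge(C, G). Edges now: 2
Op 3: add_edge(E, B). Edges now: 3
Op 4: add_edge(H, F). Edges now: 4
Op 5: add_edge(C, F). Edges now: 5
Op 6: add_edge(G, A). Edges now: 6
Op 7: add_edge(B, A). Edges now: 7
Op 8: add_edge(E, B) (duplicate, no change). Edges now: 7
Op 9: add_edge(D, G). Edges now: 8
Op 10: add_edge(E, D). Edges now: 9
Compute levels (Kahn BFS):
  sources (in-degree 0): C, E, H
  process C: level=0
    C->F: in-degree(F)=1, level(F)>=1
    C->G: in-degree(G)=1, level(G)>=1
  process E: level=0
    E->B: in-degree(B)=0, level(B)=1, enqueue
    E->D: in-degree(D)=0, level(D)=1, enqueue
  process H: level=0
    H->A: in-degree(A)=2, level(A)>=1
    H->F: in-degree(F)=0, level(F)=1, enqueue
  process B: level=1
    B->A: in-degree(A)=1, level(A)>=2
  process D: level=1
    D->G: in-degree(G)=0, level(G)=2, enqueue
  process F: level=1
  process G: level=2
    G->A: in-degree(A)=0, level(A)=3, enqueue
  process A: level=3
All levels: A:3, B:1, C:0, D:1, E:0, F:1, G:2, H:0
max level = 3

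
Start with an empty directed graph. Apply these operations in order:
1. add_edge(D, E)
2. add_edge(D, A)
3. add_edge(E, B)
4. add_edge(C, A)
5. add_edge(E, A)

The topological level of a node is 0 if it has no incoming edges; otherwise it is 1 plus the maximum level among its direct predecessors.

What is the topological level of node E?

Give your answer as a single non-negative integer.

Op 1: add_edge(D, E). Edges now: 1
Op 2: add_edge(D, A). Edges now: 2
Op 3: add_edge(E, B). Edges now: 3
Op 4: add_edge(C, A). Edges now: 4
Op 5: add_edge(E, A). Edges now: 5
Compute levels (Kahn BFS):
  sources (in-degree 0): C, D
  process C: level=0
    C->A: in-degree(A)=2, level(A)>=1
  process D: level=0
    D->A: in-degree(A)=1, level(A)>=1
    D->E: in-degree(E)=0, level(E)=1, enqueue
  process E: level=1
    E->A: in-degree(A)=0, level(A)=2, enqueue
    E->B: in-degree(B)=0, level(B)=2, enqueue
  process A: level=2
  process B: level=2
All levels: A:2, B:2, C:0, D:0, E:1
level(E) = 1

Answer: 1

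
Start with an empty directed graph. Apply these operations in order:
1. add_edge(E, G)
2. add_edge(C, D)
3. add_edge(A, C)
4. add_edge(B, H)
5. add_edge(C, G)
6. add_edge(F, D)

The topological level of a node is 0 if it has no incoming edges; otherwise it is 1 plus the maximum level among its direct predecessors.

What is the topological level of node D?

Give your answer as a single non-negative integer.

Op 1: add_edge(E, G). Edges now: 1
Op 2: add_edge(C, D). Edges now: 2
Op 3: add_edge(A, C). Edges now: 3
Op 4: add_edge(B, H). Edges now: 4
Op 5: add_edge(C, G). Edges now: 5
Op 6: add_edge(F, D). Edges now: 6
Compute levels (Kahn BFS):
  sources (in-degree 0): A, B, E, F
  process A: level=0
    A->C: in-degree(C)=0, level(C)=1, enqueue
  process B: level=0
    B->H: in-degree(H)=0, level(H)=1, enqueue
  process E: level=0
    E->G: in-degree(G)=1, level(G)>=1
  process F: level=0
    F->D: in-degree(D)=1, level(D)>=1
  process C: level=1
    C->D: in-degree(D)=0, level(D)=2, enqueue
    C->G: in-degree(G)=0, level(G)=2, enqueue
  process H: level=1
  process D: level=2
  process G: level=2
All levels: A:0, B:0, C:1, D:2, E:0, F:0, G:2, H:1
level(D) = 2

Answer: 2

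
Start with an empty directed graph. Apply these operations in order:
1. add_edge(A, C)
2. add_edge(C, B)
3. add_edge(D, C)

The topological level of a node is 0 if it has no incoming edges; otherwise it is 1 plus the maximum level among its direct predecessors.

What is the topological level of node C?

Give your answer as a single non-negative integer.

Answer: 1

Derivation:
Op 1: add_edge(A, C). Edges now: 1
Op 2: add_edge(C, B). Edges now: 2
Op 3: add_edge(D, C). Edges now: 3
Compute levels (Kahn BFS):
  sources (in-degree 0): A, D
  process A: level=0
    A->C: in-degree(C)=1, level(C)>=1
  process D: level=0
    D->C: in-degree(C)=0, level(C)=1, enqueue
  process C: level=1
    C->B: in-degree(B)=0, level(B)=2, enqueue
  process B: level=2
All levels: A:0, B:2, C:1, D:0
level(C) = 1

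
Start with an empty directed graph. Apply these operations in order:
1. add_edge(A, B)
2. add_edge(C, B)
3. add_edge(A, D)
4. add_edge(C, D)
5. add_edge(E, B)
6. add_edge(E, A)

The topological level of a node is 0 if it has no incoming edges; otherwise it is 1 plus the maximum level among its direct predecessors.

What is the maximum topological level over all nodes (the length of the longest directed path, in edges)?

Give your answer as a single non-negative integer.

Answer: 2

Derivation:
Op 1: add_edge(A, B). Edges now: 1
Op 2: add_edge(C, B). Edges now: 2
Op 3: add_edge(A, D). Edges now: 3
Op 4: add_edge(C, D). Edges now: 4
Op 5: add_edge(E, B). Edges now: 5
Op 6: add_edge(E, A). Edges now: 6
Compute levels (Kahn BFS):
  sources (in-degree 0): C, E
  process C: level=0
    C->B: in-degree(B)=2, level(B)>=1
    C->D: in-degree(D)=1, level(D)>=1
  process E: level=0
    E->A: in-degree(A)=0, level(A)=1, enqueue
    E->B: in-degree(B)=1, level(B)>=1
  process A: level=1
    A->B: in-degree(B)=0, level(B)=2, enqueue
    A->D: in-degree(D)=0, level(D)=2, enqueue
  process B: level=2
  process D: level=2
All levels: A:1, B:2, C:0, D:2, E:0
max level = 2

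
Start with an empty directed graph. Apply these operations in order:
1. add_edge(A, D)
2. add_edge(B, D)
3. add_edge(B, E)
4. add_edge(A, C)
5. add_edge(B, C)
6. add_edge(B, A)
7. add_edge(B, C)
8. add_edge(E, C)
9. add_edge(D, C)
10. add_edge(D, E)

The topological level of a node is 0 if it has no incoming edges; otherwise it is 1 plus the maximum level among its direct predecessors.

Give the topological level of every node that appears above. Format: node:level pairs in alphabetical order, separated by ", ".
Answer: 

Answer: A:1, B:0, C:4, D:2, E:3

Derivation:
Op 1: add_edge(A, D). Edges now: 1
Op 2: add_edge(B, D). Edges now: 2
Op 3: add_edge(B, E). Edges now: 3
Op 4: add_edge(A, C). Edges now: 4
Op 5: add_edge(B, C). Edges now: 5
Op 6: add_edge(B, A). Edges now: 6
Op 7: add_edge(B, C) (duplicate, no change). Edges now: 6
Op 8: add_edge(E, C). Edges now: 7
Op 9: add_edge(D, C). Edges now: 8
Op 10: add_edge(D, E). Edges now: 9
Compute levels (Kahn BFS):
  sources (in-degree 0): B
  process B: level=0
    B->A: in-degree(A)=0, level(A)=1, enqueue
    B->C: in-degree(C)=3, level(C)>=1
    B->D: in-degree(D)=1, level(D)>=1
    B->E: in-degree(E)=1, level(E)>=1
  process A: level=1
    A->C: in-degree(C)=2, level(C)>=2
    A->D: in-degree(D)=0, level(D)=2, enqueue
  process D: level=2
    D->C: in-degree(C)=1, level(C)>=3
    D->E: in-degree(E)=0, level(E)=3, enqueue
  process E: level=3
    E->C: in-degree(C)=0, level(C)=4, enqueue
  process C: level=4
All levels: A:1, B:0, C:4, D:2, E:3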